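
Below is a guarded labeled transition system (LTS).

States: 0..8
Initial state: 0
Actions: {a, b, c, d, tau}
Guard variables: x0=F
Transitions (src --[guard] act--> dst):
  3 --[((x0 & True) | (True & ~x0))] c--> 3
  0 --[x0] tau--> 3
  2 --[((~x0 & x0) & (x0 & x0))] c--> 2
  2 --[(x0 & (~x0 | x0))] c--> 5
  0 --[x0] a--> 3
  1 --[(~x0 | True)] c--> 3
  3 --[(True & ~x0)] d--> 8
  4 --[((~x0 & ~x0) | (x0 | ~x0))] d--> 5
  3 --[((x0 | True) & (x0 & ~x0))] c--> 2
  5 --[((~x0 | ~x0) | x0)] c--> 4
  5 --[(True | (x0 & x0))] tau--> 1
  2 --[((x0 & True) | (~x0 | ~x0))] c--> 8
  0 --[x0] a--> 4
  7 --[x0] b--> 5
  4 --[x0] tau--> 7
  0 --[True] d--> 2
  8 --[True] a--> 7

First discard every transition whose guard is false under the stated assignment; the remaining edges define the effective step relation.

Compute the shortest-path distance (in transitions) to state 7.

Answer: 3

Trace:
BFS to 7:
  L0 = {0}
  L1 = {2}
  L2 = {8}
  L3 = {7}
7 enters at depth 3; path d·c·a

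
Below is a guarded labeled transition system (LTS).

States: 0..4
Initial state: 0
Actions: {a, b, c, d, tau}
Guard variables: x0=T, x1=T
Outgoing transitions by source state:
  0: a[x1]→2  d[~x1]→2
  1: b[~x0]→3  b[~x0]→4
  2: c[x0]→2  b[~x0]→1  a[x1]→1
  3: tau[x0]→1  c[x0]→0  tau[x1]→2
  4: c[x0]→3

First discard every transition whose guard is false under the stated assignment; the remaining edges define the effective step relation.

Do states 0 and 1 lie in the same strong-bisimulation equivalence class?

Refine partition for ~:
  P[0] = {{0,1,2,3,4}}
  P[1] = {{0},{1},{2},{3},{4}}
5 equivalence class(es) (converged in 2)
[0]={0}  [1]={1}

Answer: NOT BISIMILAR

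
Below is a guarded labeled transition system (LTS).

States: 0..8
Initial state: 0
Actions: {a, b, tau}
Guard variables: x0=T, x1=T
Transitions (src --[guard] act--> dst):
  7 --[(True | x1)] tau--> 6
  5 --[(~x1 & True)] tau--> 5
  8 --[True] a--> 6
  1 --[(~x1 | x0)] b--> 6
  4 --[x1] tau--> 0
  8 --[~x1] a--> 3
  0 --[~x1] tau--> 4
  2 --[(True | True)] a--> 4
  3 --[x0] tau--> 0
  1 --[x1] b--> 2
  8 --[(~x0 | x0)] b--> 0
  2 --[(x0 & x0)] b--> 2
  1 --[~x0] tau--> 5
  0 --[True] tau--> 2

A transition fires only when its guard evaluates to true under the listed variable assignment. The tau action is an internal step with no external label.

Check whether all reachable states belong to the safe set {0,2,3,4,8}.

Answer: INVARIANT HOLDS

Trace:
Safe = {0,2,3,4,8}
Reachable = {0,2,4}
  0: ✓
  2: ✓
  4: ✓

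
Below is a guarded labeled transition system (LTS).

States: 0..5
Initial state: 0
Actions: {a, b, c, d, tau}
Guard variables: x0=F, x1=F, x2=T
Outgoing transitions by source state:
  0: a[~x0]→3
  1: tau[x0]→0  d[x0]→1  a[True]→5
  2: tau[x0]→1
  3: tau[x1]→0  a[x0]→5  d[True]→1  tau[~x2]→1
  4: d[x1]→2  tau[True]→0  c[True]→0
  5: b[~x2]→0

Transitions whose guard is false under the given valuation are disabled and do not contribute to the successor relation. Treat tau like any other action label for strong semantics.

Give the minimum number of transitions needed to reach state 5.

Answer: 3

Trace:
Layered search for 5:
  L0 = {0}
  L1 = {3}
  L2 = {1}
  L3 = {5}
first hit 5 at d=3 via a·d·a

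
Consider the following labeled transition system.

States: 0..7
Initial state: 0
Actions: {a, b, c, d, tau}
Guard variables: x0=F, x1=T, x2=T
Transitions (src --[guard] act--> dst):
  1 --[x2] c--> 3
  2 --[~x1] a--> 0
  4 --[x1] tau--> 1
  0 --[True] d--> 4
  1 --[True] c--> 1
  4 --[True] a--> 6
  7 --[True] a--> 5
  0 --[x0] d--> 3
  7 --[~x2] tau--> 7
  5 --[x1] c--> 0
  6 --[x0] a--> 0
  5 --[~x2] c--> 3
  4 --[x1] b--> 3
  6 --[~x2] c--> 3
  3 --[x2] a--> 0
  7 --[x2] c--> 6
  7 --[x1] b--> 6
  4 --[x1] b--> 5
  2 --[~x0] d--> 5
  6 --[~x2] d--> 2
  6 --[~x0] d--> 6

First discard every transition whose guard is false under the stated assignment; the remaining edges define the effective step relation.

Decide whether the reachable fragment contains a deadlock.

Answer: DEADLOCK-FREE

Trace:
R = {0,1,3,4,5,6}
  0: d→4  [1 out]
  1: c→1  c→3  [2 out]
  3: a→0  [1 out]
  4: a→6  b→3  b→5  tau→1  [4 out]
  5: c→0  [1 out]
  6: d→6  [1 out]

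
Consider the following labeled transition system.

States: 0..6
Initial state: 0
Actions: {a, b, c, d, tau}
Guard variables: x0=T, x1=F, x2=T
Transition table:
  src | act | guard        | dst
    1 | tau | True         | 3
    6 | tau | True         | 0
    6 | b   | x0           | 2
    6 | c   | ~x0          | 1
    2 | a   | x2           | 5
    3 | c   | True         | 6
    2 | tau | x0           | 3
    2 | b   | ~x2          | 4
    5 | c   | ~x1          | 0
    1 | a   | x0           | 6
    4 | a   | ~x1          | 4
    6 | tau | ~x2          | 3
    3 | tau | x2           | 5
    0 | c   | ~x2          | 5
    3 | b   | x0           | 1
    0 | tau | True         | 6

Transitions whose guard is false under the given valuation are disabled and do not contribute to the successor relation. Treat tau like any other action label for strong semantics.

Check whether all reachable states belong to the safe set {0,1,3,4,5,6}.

Answer: INVARIANT VIOLATED at state 2

Trace:
Inv-set: {0,1,3,4,5,6}
R = {0,1,2,3,5,6}
  0: safe
  1: safe
  2: ✗ unsafe
  3: safe
  5: safe
  6: safe
reach 2 via tau·b — violates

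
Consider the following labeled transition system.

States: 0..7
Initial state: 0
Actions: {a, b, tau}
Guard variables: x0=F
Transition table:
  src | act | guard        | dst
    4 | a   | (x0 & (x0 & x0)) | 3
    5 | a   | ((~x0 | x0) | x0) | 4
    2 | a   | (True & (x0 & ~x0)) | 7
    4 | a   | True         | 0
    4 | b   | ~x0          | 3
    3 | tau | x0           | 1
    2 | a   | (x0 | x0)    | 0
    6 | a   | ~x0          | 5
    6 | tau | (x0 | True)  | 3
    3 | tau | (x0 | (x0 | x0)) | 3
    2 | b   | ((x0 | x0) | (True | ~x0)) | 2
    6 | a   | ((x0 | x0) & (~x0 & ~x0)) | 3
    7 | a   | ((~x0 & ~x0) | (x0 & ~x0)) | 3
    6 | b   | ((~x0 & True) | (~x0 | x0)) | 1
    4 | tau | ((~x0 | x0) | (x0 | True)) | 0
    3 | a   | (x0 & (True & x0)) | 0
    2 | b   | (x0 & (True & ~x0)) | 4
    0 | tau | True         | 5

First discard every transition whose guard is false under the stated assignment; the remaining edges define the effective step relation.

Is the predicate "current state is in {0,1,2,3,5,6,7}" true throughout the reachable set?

Answer: INVARIANT VIOLATED at state 4

Trace:
Safe = {0,1,2,3,5,6,7}
R = {0,3,4,5}
  0: ✓
  3: ✓
  4: outside
  5: ✓
reach 4 via tau·a — violates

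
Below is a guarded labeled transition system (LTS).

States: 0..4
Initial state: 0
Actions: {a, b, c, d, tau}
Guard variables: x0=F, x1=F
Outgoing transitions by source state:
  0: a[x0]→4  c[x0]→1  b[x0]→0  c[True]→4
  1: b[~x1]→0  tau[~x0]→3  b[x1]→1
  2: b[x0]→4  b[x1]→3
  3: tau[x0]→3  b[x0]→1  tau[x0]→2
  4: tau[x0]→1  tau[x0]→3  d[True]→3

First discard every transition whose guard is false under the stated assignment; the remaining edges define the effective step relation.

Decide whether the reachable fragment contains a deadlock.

Answer: DEADLOCK at state 3

Trace:
Reachable = {0,3,4}
  0: c→4  [1 exit(s)]
  3: ∅  [no exit]
  4: d→3  [1 exit(s)]
Path to 3: c·d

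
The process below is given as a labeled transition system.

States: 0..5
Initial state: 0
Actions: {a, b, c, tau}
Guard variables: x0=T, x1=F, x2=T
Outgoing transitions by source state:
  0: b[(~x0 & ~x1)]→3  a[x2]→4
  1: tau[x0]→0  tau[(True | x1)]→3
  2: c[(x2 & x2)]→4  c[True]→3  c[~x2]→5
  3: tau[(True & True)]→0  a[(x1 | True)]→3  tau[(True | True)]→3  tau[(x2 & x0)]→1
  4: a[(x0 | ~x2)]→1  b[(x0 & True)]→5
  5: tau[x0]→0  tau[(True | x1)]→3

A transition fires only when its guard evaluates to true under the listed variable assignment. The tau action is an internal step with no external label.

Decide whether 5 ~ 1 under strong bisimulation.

Answer: BISIMILAR

Analysis:
Compute ~ classes (split until stable):
  round 0: {{0,1,2,3,4,5}}
  round 1: {{0},{1,5},{2},{3},{4}}
5 equivalence class(es) (converged in 2)
[5]={1,5}  [1]={1,5}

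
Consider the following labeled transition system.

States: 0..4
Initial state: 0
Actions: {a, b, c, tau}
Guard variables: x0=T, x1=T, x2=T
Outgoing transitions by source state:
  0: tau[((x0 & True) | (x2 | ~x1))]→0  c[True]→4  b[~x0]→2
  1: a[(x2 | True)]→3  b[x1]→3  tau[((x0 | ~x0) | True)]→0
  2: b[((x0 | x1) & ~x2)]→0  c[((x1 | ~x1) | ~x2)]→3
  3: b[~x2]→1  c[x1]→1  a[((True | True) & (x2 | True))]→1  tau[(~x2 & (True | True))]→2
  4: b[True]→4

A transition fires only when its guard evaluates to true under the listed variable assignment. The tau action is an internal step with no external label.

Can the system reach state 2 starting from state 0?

After dropping false guards: 9 live edges.
L0 = {0}
L1 = {4}  cumulative {0,4}
Reachable = {0,4}

Answer: UNREACHABLE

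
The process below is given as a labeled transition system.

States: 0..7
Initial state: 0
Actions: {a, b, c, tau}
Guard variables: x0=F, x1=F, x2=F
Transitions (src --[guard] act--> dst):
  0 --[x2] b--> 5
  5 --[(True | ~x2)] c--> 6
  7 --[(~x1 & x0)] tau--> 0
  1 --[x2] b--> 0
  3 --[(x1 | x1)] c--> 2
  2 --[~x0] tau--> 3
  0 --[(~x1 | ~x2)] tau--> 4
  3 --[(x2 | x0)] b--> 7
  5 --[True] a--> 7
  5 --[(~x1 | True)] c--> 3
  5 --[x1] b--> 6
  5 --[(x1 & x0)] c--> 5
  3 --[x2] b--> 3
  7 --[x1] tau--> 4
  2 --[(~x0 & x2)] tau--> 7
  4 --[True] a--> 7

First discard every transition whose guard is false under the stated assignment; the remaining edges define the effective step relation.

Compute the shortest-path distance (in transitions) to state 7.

Answer: 2

Working:
Breadth-first toward 7:
  Layer 0: {0}
  Layer 1: {4}
  Layer 2: {7}
depth(7)=2, e.g. tau·a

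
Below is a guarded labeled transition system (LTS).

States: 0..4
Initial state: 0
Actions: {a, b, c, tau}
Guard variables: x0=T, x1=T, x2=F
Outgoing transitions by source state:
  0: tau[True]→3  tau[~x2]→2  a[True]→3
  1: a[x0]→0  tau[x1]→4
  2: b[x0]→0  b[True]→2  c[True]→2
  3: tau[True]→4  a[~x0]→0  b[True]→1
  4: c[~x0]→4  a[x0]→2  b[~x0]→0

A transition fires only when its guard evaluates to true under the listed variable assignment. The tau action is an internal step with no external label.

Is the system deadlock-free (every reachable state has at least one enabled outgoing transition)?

R = {0,1,2,3,4}
  0: a→3  tau→2  tau→3  [3 out]
  1: a→0  tau→4  [2 out]
  2: b→0  b→2  c→2  [3 out]
  3: b→1  tau→4  [2 out]
  4: a→2  [1 out]

Answer: DEADLOCK-FREE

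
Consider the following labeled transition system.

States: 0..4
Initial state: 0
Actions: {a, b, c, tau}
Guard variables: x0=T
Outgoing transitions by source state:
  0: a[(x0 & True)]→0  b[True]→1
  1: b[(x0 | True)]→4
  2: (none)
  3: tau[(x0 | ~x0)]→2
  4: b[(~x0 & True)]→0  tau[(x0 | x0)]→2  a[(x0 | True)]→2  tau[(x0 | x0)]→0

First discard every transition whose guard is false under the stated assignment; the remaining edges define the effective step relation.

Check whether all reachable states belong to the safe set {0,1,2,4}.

Answer: INVARIANT HOLDS

Analysis:
Safe = {0,1,2,4}
Reach set: {0,1,2,4}
  0: ok
  1: ok
  2: ok
  4: ok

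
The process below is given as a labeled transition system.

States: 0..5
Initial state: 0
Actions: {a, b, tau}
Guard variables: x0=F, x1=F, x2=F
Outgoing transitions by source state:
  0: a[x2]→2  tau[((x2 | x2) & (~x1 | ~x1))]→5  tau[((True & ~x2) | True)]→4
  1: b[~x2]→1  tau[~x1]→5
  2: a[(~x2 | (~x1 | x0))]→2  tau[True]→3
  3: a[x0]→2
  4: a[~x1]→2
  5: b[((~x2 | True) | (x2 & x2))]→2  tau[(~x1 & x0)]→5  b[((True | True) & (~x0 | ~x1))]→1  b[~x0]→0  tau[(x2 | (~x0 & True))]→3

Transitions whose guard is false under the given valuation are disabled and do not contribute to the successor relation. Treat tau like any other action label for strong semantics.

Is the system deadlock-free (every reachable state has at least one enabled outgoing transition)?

Answer: DEADLOCK at state 3

Analysis:
Reachable = {0,2,3,4}
  0: tau→4  [deg 1]
  2: a→2  tau→3  [deg 2]
  3: ∅  [no exit]
  4: a→2  [deg 1]
trace reaching 3: tau·a·tau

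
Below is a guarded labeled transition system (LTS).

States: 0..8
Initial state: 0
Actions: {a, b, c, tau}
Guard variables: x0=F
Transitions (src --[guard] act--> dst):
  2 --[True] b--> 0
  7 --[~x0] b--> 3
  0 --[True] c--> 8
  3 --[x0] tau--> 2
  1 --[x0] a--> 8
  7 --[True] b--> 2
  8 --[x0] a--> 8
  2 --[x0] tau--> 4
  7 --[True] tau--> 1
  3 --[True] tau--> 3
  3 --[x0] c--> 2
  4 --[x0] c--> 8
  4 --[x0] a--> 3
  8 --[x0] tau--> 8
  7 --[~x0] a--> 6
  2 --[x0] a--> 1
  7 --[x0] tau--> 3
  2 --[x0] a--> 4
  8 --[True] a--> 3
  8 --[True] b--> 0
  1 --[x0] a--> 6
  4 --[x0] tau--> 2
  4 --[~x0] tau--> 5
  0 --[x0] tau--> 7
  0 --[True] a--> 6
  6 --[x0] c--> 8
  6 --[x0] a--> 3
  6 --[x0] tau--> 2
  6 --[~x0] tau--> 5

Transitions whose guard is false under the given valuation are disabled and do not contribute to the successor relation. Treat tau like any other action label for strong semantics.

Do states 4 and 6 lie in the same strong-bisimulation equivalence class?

Bisimulation quotient by refinement:
  π0 = {{0,1,2,3,4,5,6,7,8}}
  π1 = {{0},{1,5},{2},{3,4,6},{7},{8}}
  π2 = {{0},{1,5},{2},{3},{4,6},{7},{8}}
7 equivalence class(es) (converged in 3)
4∈{4,6}, 6∈{4,6}

Answer: BISIMILAR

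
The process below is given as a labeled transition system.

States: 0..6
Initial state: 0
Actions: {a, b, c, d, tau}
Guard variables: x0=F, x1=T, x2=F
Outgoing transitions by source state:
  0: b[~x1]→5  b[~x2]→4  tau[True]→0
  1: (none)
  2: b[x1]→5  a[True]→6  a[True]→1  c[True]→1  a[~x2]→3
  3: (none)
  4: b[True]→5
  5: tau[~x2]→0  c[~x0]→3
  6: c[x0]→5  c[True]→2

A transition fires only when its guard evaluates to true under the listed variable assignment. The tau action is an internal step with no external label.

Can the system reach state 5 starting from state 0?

Answer: REACHABLE

Analysis:
After dropping false guards: 11 live edges.
L0 = {0}
L1 = {4}  now seen {0,4}
L2 = {5}  now seen {0,4,5}
L3 = {3}  now seen {0,3,4,5}
Reachable = {0,3,4,5}
witness 5: b·b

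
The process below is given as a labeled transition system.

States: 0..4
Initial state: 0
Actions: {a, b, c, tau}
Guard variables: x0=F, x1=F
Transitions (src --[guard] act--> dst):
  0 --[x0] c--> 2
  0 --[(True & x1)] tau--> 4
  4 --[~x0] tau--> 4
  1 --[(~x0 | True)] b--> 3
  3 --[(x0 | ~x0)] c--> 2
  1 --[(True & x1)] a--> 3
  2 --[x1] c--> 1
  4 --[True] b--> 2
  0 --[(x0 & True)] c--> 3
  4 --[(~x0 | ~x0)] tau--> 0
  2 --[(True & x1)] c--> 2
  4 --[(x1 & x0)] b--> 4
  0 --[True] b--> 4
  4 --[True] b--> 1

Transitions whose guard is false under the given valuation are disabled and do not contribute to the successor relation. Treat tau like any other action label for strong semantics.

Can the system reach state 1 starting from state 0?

Answer: REACHABLE

Working:
Guard filter leaves 7 enabled edge(s).
L0 = {0}
L1 = {4}  total {0,4}
L2 = {1,2}  total {0,1,2,4}
L3 = {3}  total {0,1,2,3,4}
R = {0,1,2,3,4}
Path to 1: b·b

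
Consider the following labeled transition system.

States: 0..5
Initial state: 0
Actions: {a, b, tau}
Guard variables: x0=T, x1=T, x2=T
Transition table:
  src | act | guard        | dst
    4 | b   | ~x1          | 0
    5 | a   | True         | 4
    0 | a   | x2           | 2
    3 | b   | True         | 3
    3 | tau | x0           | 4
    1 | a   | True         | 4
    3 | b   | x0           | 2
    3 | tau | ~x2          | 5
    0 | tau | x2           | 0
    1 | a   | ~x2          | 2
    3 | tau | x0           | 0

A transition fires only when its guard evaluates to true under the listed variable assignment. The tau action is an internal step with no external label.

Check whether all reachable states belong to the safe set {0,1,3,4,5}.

Answer: INVARIANT VIOLATED at state 2

Analysis:
Allowed set {0,1,3,4,5}
R = {0,2}
  0: safe
  2: VIOLATES
witness against invariant: a → 2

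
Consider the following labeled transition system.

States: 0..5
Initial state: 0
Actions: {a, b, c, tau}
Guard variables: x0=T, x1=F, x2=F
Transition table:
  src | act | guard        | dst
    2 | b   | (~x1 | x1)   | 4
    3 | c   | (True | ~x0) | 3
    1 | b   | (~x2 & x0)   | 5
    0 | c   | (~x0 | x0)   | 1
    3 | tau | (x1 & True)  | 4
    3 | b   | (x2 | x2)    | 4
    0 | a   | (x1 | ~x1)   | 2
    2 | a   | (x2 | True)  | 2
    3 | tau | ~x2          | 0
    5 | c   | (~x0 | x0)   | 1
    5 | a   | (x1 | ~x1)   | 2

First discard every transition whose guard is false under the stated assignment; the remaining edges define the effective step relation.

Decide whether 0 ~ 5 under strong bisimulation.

Bisimulation quotient by refinement:
  π0 = {{0,1,2,3,4,5}}
  π1 = {{0,5},{1},{2},{3},{4}}
stable after 2 split(s): 5 block(s)
class of 0: {0,5}; class of 5: {0,5}

Answer: BISIMILAR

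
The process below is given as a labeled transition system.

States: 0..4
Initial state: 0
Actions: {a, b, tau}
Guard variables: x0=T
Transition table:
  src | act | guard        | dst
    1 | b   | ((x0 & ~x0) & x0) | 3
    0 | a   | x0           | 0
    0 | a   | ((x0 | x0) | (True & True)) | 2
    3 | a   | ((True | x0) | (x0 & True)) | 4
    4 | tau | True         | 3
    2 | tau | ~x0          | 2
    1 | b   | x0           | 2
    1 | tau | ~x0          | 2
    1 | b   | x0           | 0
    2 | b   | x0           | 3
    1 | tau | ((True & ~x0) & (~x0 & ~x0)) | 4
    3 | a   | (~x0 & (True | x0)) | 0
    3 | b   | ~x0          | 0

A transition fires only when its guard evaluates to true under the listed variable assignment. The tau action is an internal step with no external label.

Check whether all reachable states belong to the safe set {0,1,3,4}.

Inv-set: {0,1,3,4}
Reach set: {0,2,3,4}
  0: safe
  2: VIOLATES
  3: safe
  4: safe
counterexample path to 2: a

Answer: INVARIANT VIOLATED at state 2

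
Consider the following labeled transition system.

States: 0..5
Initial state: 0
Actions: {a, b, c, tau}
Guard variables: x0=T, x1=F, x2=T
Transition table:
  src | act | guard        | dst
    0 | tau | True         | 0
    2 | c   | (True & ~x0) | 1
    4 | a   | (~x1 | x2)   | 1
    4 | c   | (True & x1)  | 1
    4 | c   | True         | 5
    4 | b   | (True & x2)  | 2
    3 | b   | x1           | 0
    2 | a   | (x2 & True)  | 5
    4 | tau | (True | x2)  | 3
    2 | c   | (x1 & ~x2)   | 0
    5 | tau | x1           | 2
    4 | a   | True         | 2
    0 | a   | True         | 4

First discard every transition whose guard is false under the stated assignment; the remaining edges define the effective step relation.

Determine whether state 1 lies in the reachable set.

Guard filter leaves 8 enabled edge(s).
L0 = {0}
L1 = {4}  cumulative {0,4}
L2 = {1,2,3,5}  cumulative {0,1,2,3,4,5}
R = {0,1,2,3,4,5}
trace reaching 1: a·a

Answer: REACHABLE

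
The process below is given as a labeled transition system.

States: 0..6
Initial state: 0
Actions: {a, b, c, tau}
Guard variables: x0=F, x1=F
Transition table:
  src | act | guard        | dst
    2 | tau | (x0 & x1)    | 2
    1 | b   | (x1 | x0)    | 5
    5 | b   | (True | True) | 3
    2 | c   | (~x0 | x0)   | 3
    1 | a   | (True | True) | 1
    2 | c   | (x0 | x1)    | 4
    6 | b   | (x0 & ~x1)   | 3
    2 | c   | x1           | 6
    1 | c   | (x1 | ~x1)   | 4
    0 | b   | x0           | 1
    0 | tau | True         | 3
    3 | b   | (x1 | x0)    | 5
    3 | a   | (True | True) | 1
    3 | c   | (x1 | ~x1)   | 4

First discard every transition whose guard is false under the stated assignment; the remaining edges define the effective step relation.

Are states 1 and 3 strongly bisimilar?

Refine partition for ~:
  P[0] = {{0,1,2,3,4,5,6}}
  P[1] = {{0},{1,3},{2},{4,6},{5}}
Fixed point at round 2; 5 class(es).
class of 1: {1,3}; class of 3: {1,3}

Answer: BISIMILAR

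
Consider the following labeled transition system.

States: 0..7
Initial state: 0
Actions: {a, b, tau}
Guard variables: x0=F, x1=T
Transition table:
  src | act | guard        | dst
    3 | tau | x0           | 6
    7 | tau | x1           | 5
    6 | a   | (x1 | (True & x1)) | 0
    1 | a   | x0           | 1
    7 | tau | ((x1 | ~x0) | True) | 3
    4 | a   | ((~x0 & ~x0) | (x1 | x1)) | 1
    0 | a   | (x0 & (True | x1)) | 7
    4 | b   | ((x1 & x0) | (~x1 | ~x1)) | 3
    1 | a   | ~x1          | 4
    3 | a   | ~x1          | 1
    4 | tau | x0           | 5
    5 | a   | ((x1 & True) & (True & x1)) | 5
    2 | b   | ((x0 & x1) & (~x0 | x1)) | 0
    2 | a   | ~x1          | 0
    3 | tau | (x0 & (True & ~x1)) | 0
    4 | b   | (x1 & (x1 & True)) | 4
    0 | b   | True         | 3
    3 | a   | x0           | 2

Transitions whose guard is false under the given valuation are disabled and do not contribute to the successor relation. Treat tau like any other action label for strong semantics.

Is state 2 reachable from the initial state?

Answer: UNREACHABLE

Trace:
7 transition(s) survive guard evaluation.
depth 0: {0}
depth 1: {3}  total {0,3}
R = {0,3}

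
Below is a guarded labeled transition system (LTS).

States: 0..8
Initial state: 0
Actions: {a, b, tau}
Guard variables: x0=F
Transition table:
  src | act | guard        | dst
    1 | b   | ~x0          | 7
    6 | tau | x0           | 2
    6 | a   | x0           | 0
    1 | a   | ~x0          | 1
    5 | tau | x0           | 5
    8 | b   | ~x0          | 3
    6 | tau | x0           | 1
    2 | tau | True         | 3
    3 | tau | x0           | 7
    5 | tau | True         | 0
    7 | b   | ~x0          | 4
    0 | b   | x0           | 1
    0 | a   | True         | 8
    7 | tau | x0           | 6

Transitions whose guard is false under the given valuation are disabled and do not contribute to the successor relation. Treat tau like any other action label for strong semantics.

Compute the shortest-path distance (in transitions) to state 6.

Layered search for 6:
  Layer 0: {0}
  Layer 1: {8}
  Layer 2: {3}
6 never appears.

Answer: UNREACHABLE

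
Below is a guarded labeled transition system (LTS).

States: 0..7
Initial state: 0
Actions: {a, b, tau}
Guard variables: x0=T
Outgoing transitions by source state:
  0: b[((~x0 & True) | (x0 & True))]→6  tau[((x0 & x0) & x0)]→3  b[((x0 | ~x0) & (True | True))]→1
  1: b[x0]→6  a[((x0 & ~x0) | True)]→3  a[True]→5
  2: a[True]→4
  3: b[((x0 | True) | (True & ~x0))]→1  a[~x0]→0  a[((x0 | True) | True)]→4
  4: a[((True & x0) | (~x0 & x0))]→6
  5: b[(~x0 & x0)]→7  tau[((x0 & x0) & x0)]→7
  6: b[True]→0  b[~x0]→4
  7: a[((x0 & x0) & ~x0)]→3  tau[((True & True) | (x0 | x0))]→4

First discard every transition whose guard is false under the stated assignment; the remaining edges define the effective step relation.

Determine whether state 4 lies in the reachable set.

Answer: REACHABLE

Analysis:
13 transition(s) survive guard evaluation.
Layer 0: {0}
Layer 1: {1,3,6}  cumulative {0,1,3,6}
Layer 2: {4,5}  cumulative {0,1,3,4,5,6}
Layer 3: {7}  cumulative {0,1,3,4,5,6,7}
Reach set: {0,1,3,4,5,6,7}
trace reaching 4: tau·a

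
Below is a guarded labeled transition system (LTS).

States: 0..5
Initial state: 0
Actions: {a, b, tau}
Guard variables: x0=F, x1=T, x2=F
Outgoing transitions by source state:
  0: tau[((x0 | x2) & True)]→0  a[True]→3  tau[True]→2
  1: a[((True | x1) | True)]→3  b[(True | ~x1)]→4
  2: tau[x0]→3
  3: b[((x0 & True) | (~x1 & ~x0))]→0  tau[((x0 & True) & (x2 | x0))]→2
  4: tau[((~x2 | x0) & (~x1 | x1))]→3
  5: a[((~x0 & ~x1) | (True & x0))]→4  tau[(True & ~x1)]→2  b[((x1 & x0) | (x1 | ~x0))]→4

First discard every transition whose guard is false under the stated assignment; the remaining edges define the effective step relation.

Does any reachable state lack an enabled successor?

R = {0,2,3}
  0: a→3  tau→2  [deg 2]
  2: ∅  [no exit]
  3: ∅  [no exit]
trace reaching 2: tau

Answer: DEADLOCK at state 2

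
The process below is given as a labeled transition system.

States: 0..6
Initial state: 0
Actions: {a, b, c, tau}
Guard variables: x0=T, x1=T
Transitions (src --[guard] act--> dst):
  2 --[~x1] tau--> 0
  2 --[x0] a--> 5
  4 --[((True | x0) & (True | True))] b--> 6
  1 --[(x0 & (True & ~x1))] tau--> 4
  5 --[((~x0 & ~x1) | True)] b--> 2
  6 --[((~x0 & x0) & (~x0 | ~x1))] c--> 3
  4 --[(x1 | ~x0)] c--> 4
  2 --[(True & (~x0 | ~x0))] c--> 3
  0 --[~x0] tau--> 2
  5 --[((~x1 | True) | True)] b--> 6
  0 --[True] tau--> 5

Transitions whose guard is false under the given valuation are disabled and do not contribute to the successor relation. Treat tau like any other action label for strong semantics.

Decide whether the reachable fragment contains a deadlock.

Answer: DEADLOCK at state 6

Trace:
R = {0,2,5,6}
  0: tau→5  [1 out]
  2: a→5  [1 out]
  5: b→2  b→6  [2 out]
  6: ∅  [no exit]
witness 6: tau·b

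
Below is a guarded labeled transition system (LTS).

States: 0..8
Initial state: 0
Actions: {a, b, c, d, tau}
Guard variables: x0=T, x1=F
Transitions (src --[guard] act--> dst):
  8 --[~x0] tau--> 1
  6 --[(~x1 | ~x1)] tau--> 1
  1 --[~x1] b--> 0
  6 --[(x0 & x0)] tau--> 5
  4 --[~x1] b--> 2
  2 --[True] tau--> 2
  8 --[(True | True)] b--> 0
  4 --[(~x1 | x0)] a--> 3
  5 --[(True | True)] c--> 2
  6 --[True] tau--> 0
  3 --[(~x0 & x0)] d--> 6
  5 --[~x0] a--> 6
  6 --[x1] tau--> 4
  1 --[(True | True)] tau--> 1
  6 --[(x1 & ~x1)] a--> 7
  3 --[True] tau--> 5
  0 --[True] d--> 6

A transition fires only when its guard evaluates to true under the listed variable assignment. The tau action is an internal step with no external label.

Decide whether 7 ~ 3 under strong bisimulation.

Answer: NOT BISIMILAR

Analysis:
Refine partition for ~:
  round 0: {{0,1,2,3,4,5,6,7,8}}
  round 1: {{0},{1},{2,3,6},{4},{5},{7},{8}}
  round 2: {{0},{1},{2},{3},{4},{5},{6},{7},{8}}
9 equivalence class(es) (converged in 3)
7∈{7}, 3∈{3}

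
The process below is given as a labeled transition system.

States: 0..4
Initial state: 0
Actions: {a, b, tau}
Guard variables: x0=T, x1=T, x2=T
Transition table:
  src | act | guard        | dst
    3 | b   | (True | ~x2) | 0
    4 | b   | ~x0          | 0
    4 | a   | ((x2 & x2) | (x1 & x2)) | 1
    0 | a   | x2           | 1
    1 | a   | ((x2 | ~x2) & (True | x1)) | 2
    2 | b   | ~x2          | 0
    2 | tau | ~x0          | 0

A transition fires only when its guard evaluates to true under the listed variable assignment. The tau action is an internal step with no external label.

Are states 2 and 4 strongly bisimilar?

Answer: NOT BISIMILAR

Trace:
Bisimulation quotient by refinement:
  round 0: {{0,1,2,3,4}}
  round 1: {{0,1,4},{2},{3}}
  round 2: {{0,4},{1},{2},{3}}
Fixed point at round 3; 4 class(es).
class of 2: {2}; class of 4: {0,4}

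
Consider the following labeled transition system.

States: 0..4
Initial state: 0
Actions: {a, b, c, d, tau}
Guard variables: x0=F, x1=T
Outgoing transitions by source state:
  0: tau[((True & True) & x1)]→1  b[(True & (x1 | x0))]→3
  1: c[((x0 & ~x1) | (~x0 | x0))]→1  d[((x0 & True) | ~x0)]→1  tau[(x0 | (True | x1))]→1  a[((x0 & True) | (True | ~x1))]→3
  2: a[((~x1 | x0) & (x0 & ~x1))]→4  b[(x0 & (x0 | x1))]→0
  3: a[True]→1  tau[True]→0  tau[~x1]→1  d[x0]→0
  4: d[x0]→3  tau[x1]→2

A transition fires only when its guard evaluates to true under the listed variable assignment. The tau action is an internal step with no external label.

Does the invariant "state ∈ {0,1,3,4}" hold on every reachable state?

Allowed set {0,1,3,4}
Reachable = {0,1,3}
  0: safe
  1: safe
  3: safe

Answer: INVARIANT HOLDS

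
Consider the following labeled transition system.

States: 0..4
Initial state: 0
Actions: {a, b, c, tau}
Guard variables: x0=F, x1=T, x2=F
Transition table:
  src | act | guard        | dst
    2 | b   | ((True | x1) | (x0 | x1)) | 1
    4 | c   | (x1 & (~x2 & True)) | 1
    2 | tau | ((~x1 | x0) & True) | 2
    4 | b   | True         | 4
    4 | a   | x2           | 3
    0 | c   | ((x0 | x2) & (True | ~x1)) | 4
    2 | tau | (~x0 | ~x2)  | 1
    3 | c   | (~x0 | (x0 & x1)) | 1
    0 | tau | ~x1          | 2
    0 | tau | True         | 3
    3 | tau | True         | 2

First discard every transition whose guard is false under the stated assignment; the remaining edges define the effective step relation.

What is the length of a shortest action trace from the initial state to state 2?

Layered search for 2:
  Layer 0: {0}
  Layer 1: {3}
  Layer 2: {1,2}
first hit 2 at d=2 via tau·tau

Answer: 2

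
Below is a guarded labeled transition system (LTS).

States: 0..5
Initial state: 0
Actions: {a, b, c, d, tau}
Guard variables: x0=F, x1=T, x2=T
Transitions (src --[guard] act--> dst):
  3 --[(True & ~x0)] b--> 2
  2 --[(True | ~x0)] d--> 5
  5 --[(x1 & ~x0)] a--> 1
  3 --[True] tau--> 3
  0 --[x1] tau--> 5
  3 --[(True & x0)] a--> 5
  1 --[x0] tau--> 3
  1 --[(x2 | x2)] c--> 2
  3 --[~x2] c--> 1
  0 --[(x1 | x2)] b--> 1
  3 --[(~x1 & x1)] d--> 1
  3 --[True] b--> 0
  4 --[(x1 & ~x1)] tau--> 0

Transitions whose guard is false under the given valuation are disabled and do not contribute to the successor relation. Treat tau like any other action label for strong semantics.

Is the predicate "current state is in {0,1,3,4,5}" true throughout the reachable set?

Answer: INVARIANT VIOLATED at state 2

Trace:
Inv-set: {0,1,3,4,5}
R = {0,1,2,5}
  0: ✓
  1: ✓
  2: VIOLATES
  5: ✓
reach 2 via b·c — violates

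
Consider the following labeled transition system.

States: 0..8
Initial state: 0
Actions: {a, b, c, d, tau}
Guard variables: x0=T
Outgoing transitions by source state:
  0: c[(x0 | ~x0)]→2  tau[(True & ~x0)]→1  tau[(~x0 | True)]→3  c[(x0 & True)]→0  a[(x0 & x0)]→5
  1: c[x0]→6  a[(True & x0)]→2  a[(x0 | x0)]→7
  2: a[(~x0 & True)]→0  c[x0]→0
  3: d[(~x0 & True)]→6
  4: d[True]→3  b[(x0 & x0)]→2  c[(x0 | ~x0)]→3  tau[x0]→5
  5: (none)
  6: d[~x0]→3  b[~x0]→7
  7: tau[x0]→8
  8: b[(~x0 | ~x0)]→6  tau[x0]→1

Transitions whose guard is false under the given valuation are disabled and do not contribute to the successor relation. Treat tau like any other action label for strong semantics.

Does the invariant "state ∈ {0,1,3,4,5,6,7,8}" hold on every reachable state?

Answer: INVARIANT VIOLATED at state 2

Trace:
Inv-set: {0,1,3,4,5,6,7,8}
R = {0,2,3,5}
  0: safe
  2: outside
  3: safe
  5: safe
witness against invariant: c → 2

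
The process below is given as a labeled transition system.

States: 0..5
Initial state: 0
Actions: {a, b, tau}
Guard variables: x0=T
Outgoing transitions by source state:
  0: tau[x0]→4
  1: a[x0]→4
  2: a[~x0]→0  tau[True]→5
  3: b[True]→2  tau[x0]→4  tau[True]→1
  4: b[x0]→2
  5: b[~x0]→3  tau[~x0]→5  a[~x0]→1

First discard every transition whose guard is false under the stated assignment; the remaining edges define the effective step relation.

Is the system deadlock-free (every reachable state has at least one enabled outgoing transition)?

Reach set: {0,2,4,5}
  0: tau→4  [1 out]
  2: tau→5  [1 out]
  4: b→2  [1 out]
  5: ∅  [deadlock]
witness 5: tau·b·tau

Answer: DEADLOCK at state 5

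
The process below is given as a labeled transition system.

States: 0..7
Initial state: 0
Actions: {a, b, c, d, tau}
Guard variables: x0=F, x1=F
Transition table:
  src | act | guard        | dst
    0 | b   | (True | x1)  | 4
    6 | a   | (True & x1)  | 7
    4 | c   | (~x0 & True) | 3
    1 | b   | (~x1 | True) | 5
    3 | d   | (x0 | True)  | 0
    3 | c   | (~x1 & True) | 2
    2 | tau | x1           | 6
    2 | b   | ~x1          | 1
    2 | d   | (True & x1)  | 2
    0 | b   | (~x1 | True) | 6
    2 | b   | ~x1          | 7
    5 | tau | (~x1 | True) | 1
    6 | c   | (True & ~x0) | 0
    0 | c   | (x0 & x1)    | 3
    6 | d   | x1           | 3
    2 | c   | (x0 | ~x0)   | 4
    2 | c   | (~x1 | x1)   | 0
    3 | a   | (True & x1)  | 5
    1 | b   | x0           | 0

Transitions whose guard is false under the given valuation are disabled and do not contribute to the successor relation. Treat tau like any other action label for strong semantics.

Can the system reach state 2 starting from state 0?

Answer: REACHABLE

Trace:
12 transition(s) survive guard evaluation.
L0 = {0}
L1 = {4,6}  total {0,4,6}
L2 = {3}  total {0,3,4,6}
L3 = {2}  total {0,2,3,4,6}
L4 = {1,7}  total {0,1,2,3,4,6,7}
L5 = {5}  total {0,1,2,3,4,5,6,7}
R = {0,1,2,3,4,5,6,7}
Path to 2: b·c·c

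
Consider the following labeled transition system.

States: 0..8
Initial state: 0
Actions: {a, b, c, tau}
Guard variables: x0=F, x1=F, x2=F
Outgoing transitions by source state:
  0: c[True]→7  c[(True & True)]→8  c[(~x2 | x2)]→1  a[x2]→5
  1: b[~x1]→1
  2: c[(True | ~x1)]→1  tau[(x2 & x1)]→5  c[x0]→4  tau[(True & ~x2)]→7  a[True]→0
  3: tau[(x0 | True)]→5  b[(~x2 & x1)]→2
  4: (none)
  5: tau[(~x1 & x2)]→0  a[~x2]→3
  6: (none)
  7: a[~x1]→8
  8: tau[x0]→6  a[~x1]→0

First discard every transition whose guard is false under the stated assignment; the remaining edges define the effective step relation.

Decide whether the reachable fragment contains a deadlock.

Reachable = {0,1,7,8}
  0: c→1  c→7  c→8  [deg 3]
  1: b→1  [deg 1]
  7: a→8  [deg 1]
  8: a→0  [deg 1]

Answer: DEADLOCK-FREE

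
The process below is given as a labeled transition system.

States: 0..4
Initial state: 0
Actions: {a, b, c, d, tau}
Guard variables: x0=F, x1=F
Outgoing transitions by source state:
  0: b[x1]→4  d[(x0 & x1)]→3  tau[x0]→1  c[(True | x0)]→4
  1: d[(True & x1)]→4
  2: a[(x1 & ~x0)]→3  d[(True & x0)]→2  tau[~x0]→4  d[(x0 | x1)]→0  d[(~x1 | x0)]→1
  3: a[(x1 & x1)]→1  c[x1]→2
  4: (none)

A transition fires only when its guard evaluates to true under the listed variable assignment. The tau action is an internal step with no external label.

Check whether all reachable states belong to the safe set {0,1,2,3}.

Allowed set {0,1,2,3}
Reachable = {0,4}
  0: ok
  4: ✗ unsafe
witness against invariant: c → 4

Answer: INVARIANT VIOLATED at state 4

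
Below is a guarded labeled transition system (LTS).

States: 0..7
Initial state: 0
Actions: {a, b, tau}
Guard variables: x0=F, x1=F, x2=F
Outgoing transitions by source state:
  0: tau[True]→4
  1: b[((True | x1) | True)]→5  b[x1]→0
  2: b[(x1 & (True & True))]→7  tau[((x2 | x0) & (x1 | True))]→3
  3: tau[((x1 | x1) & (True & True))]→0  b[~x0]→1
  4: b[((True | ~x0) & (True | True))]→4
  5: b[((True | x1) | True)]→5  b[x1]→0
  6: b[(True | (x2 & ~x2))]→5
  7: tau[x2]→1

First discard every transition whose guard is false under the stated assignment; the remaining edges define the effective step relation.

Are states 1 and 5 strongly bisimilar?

Answer: BISIMILAR

Working:
Compute ~ classes (split until stable):
  P[0] = {{0,1,2,3,4,5,6,7}}
  P[1] = {{0},{1,3,4,5,6},{2,7}}
Fixed point at round 2; 3 class(es).
class of 1: {1,3,4,5,6}; class of 5: {1,3,4,5,6}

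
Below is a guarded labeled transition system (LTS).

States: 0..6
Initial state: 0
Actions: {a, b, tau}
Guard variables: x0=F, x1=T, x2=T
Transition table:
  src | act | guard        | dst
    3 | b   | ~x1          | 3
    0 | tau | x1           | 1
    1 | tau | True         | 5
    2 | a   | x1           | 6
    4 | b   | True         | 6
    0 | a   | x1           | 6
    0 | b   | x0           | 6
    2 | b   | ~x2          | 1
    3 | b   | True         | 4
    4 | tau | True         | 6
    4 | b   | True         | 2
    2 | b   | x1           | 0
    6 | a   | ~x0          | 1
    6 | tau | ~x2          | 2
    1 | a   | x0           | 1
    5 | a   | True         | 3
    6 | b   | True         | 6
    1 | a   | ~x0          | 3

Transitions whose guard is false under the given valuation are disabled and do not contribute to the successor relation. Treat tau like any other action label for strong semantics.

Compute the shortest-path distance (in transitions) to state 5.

Breadth-first toward 5:
  Layer 0: {0}
  Layer 1: {1,6}
  Layer 2: {3,5}
depth(5)=2, e.g. tau·tau

Answer: 2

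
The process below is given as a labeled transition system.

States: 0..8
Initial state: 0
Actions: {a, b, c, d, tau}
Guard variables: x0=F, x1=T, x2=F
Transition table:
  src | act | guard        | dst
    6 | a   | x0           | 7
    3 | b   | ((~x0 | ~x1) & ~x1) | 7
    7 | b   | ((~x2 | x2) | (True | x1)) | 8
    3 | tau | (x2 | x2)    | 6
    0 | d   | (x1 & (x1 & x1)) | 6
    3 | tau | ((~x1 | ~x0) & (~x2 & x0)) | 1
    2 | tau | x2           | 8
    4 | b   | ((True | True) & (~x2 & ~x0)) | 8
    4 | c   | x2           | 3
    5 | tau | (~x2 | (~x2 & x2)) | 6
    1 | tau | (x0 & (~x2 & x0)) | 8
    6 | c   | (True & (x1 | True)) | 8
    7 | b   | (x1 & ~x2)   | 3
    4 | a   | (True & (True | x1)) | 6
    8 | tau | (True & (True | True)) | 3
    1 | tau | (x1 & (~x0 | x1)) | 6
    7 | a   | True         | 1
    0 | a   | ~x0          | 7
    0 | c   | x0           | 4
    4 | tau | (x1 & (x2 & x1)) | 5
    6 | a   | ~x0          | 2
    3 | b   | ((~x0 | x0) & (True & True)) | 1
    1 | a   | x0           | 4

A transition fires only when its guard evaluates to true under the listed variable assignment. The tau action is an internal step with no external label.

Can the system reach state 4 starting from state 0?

Answer: UNREACHABLE

Analysis:
Guard filter leaves 13 enabled edge(s).
Layer 0: {0}
Layer 1: {6,7}  cumulative {0,6,7}
Layer 2: {1,2,3,8}  cumulative {0,1,2,3,6,7,8}
R = {0,1,2,3,6,7,8}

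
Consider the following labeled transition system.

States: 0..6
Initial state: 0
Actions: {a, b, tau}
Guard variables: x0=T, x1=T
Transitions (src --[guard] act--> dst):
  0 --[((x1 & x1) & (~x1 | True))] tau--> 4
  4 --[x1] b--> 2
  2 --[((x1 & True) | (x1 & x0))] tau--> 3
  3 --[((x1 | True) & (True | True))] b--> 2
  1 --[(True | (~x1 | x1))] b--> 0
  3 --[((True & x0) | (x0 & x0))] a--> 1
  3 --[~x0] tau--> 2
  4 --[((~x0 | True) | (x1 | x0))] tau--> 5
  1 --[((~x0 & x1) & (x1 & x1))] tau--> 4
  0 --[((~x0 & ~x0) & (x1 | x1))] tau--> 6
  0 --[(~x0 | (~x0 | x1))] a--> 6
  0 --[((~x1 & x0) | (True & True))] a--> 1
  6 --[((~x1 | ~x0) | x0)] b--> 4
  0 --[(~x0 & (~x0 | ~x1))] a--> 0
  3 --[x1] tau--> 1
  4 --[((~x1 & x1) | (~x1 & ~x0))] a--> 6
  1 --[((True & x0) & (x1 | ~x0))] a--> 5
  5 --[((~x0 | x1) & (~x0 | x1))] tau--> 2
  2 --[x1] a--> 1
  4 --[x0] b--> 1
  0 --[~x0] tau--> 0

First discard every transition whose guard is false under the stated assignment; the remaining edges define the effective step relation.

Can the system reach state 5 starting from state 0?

Answer: REACHABLE

Analysis:
After dropping false guards: 15 live edges.
Layer 0: {0}
Layer 1: {1,4,6}  cumulative {0,1,4,6}
Layer 2: {2,5}  cumulative {0,1,2,4,5,6}
Layer 3: {3}  cumulative {0,1,2,3,4,5,6}
Reach set: {0,1,2,3,4,5,6}
Path to 5: tau·tau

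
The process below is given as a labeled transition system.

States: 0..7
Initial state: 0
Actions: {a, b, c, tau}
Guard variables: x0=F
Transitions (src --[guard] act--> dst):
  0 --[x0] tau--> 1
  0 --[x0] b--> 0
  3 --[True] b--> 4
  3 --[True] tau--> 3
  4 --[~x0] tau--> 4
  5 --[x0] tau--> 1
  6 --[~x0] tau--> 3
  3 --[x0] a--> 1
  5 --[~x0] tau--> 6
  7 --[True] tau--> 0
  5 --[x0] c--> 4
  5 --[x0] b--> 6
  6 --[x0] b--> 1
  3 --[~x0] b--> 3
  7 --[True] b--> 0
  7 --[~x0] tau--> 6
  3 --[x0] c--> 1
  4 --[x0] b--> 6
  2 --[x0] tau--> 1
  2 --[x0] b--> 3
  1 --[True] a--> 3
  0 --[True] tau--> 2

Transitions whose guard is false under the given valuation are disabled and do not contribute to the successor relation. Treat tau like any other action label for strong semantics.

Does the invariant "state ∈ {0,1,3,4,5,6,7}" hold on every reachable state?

Safe = {0,1,3,4,5,6,7}
Reach set: {0,2}
  0: ok
  2: outside
witness against invariant: tau → 2

Answer: INVARIANT VIOLATED at state 2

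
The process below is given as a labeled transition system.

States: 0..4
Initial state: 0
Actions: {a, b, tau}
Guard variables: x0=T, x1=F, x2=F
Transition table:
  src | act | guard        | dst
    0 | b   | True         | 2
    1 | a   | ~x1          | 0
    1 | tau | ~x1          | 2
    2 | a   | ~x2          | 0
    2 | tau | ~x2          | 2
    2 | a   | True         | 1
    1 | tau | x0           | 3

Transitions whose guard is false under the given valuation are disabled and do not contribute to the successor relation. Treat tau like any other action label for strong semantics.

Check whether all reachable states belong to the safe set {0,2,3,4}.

Allowed set {0,2,3,4}
Reachable = {0,1,2,3}
  0: safe
  1: ✗ unsafe
  2: safe
  3: safe
witness against invariant: b·a → 1

Answer: INVARIANT VIOLATED at state 1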